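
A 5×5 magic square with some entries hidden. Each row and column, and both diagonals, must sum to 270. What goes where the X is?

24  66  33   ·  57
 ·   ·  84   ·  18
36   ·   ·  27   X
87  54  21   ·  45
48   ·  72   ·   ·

69

Row 1: 24 + 66 + 33 + 57 + ? = 270, so (1,4) = 90.
From row 4, 270 − (87 + 54 + 21 + 45) gives (4,4) = 63.
The remaining cell in column 1 is (2,1) = 270 − 195 = 75.
Using column 3: 33 + 84 + 21 + 72 + ? → (3,3) = 270 − 210 = 60.
Using anti-diagonal: 57 + 60 + 54 + 48 + ? → (2,4) = 270 − 219 = 51.
Row 2: 75 + 84 + 51 + 18 + ? = 270, so (2,2) = 42.
Column 4 needs 270; the known cells sum to 231, so (5,4) = 39.
Using main diagonal: 24 + 42 + 60 + 63 + ? → (5,5) = 270 − 189 = 81.
From row 5, 270 − (48 + 72 + 39 + 81) gives (5,2) = 30.
Column 2 needs 270; the known cells sum to 192, so (3,2) = 78.
The remaining cell in column 5 is (3,5) = 270 − 201 = 69.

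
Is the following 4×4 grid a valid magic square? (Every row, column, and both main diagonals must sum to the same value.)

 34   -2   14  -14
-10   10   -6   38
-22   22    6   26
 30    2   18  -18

Row 1: 34 + (-2) + 14 + (-14) = 32.
Row 2: -10 + 10 + (-6) + 38 = 32.
Row 3: -22 + 22 + 6 + 26 = 32.
Row 4: 30 + 2 + 18 + (-18) = 32.
Column 1: 34 + (-10) + (-22) + 30 = 32.
Column 2: -2 + 10 + 22 + 2 = 32.
Column 3: 14 + (-6) + 6 + 18 = 32.
Column 4: -14 + 38 + 26 + (-18) = 32.
Main diagonal: 34 + 10 + 6 + (-18) = 32.
Anti-diagonal: -14 + (-6) + 22 + 30 = 32.
All lines sum to 32.

Yes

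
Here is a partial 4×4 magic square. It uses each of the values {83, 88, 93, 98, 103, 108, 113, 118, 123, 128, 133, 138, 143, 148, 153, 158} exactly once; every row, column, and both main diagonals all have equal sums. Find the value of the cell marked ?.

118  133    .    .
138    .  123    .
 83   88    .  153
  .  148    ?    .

The 16 entries sum to 1928, so each line sums to 1928/4 = 482.
From row 3, 482 − (83 + 88 + 153) gives (3,3) = 158.
Column 1: 118 + 138 + 83 + ? = 482, so (4,1) = 143.
From column 2, 482 − (133 + 88 + 148) gives (2,2) = 113.
Main diagonal must total 482; the given cells sum to 389, so (4,4) = 93.
Anti-diagonal: 123 + 88 + 143 + ? = 482, so (1,4) = 128.
Row 1: 118 + 133 + 128 + ? = 482, so (1,3) = 103.
From row 2, 482 − (138 + 113 + 123) gives (2,4) = 108.
From row 4, 482 − (143 + 148 + 93) gives (4,3) = 98.

98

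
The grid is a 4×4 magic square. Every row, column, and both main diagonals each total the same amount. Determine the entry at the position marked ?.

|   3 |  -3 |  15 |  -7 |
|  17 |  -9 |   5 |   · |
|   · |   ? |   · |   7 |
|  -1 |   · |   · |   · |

11

Row 1 is complete and sums to 8; that is the magic constant.
The remaining cell in row 2 is (2,4) = 8 − 13 = -5.
Column 1 must total 8; the given cells sum to 19, so (3,1) = -11.
Using column 4: -7 + (-5) + 7 + ? → (4,4) = 8 − (-5) = 13.
From main diagonal, 8 − (3 + (-9) + 13) gives (3,3) = 1.
Using anti-diagonal: -7 + 5 + (-1) + ? → (3,2) = 8 − (-3) = 11.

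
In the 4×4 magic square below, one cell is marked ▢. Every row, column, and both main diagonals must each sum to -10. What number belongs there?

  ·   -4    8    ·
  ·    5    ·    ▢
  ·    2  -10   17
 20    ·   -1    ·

14

Row 3 must total -10; the given cells sum to 9, so (3,1) = -19.
From column 2, -10 − (-4 + 5 + 2) gives (4,2) = -13.
Using column 3: 8 + (-10) + (-1) + ? → (2,3) = -10 − (-3) = -7.
Anti-diagonal: -7 + 2 + 20 + ? = -10, so (1,4) = -25.
Row 1 needs -10; the known cells sum to -21, so (1,1) = 11.
Row 4: 20 + (-13) + (-1) + ? = -10, so (4,4) = -16.
Column 1 must total -10; the given cells sum to 12, so (2,1) = -22.
Using column 4: -25 + 17 + (-16) + ? → (2,4) = -10 − (-24) = 14.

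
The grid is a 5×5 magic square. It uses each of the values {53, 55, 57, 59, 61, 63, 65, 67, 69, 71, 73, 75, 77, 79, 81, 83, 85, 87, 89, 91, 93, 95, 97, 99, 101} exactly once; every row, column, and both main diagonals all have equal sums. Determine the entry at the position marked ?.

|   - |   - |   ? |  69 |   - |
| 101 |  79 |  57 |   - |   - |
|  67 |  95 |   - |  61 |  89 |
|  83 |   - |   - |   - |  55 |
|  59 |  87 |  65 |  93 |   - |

The 25 entries sum to 1925, so each line sums to 1925/5 = 385.
Row 3 must total 385; the given cells sum to 312, so (3,3) = 73.
The remaining cell in row 5 is (5,5) = 385 − 304 = 81.
From column 1, 385 − (101 + 67 + 83 + 59) gives (1,1) = 75.
Main diagonal must total 385; the given cells sum to 308, so (4,4) = 77.
Using column 4: 69 + 61 + 77 + 93 + ? → (2,4) = 385 − 300 = 85.
The remaining cell in row 2 is (2,5) = 385 − 322 = 63.
From column 5, 385 − (63 + 89 + 55 + 81) gives (1,5) = 97.
Using anti-diagonal: 97 + 85 + 73 + 59 + ? → (4,2) = 385 − 314 = 71.
Row 4 needs 385; the known cells sum to 286, so (4,3) = 99.
Column 2: 79 + 95 + 71 + 87 + ? = 385, so (1,2) = 53.
The remaining cell in column 3 is (1,3) = 385 − 294 = 91.

91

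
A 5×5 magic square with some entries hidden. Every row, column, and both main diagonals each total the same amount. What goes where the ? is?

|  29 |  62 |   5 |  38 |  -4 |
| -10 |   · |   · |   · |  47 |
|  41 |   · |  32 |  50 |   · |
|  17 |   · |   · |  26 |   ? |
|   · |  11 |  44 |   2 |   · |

59

Row 1 is complete and sums to 130; that is the magic constant.
From column 1, 130 − (29 + (-10) + 41 + 17) gives (5,1) = 53.
From column 4, 130 − (38 + 50 + 26 + 2) gives (2,4) = 14.
Anti-diagonal needs 130; the known cells sum to 95, so (4,2) = 35.
From row 5, 130 − (53 + 11 + 44 + 2) gives (5,5) = 20.
Using main diagonal: 29 + 32 + 26 + 20 + ? → (2,2) = 130 − 107 = 23.
Row 2 needs 130; the known cells sum to 74, so (2,3) = 56.
Column 2 needs 130; the known cells sum to 131, so (3,2) = -1.
Column 3 must total 130; the given cells sum to 137, so (4,3) = -7.
Using row 3: 41 + (-1) + 32 + 50 + ? → (3,5) = 130 − 122 = 8.
Row 4 must total 130; the given cells sum to 71, so (4,5) = 59.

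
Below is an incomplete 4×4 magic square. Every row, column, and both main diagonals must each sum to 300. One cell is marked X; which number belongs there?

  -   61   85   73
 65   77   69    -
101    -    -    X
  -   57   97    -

45

The remaining cell in row 1 is (1,1) = 300 − 219 = 81.
Row 2 must total 300; the given cells sum to 211, so (2,4) = 89.
Using column 1: 81 + 65 + 101 + ? → (4,1) = 300 − 247 = 53.
From column 2, 300 − (61 + 77 + 57) gives (3,2) = 105.
The remaining cell in column 3 is (3,3) = 300 − 251 = 49.
Using main diagonal: 81 + 77 + 49 + ? → (4,4) = 300 − 207 = 93.
Row 3: 101 + 105 + 49 + ? = 300, so (3,4) = 45.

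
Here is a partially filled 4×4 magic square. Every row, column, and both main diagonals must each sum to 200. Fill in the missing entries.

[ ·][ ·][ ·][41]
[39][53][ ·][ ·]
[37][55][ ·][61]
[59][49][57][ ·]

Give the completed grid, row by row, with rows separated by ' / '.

Row 3 needs 200; the known cells sum to 153, so (3,3) = 47.
Row 4 needs 200; the known cells sum to 165, so (4,4) = 35.
The remaining cell in column 1 is (1,1) = 200 − 135 = 65.
From column 2, 200 − (53 + 55 + 49) gives (1,2) = 43.
Using column 4: 41 + 61 + 35 + ? → (2,4) = 200 − 137 = 63.
Using anti-diagonal: 41 + 55 + 59 + ? → (2,3) = 200 − 155 = 45.
From row 1, 200 − (65 + 43 + 41) gives (1,3) = 51.

65 43 51 41 / 39 53 45 63 / 37 55 47 61 / 59 49 57 35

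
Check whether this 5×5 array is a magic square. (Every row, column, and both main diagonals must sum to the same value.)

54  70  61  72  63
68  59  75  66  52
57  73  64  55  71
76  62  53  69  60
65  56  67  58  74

Yes

Row 1: 54 + 70 + 61 + 72 + 63 = 320.
Row 2: 68 + 59 + 75 + 66 + 52 = 320.
Row 3: 57 + 73 + 64 + 55 + 71 = 320.
Row 4: 76 + 62 + 53 + 69 + 60 = 320.
Row 5: 65 + 56 + 67 + 58 + 74 = 320.
Column 1: 54 + 68 + 57 + 76 + 65 = 320.
Column 2: 70 + 59 + 73 + 62 + 56 = 320.
Column 3: 61 + 75 + 64 + 53 + 67 = 320.
Column 4: 72 + 66 + 55 + 69 + 58 = 320.
Column 5: 63 + 52 + 71 + 60 + 74 = 320.
Main diagonal: 54 + 59 + 64 + 69 + 74 = 320.
Anti-diagonal: 63 + 66 + 64 + 62 + 65 = 320.
All lines sum to 320.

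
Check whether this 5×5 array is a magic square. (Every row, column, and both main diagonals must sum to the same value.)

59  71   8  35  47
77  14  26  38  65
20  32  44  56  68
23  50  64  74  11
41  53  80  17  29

No — column 3 sums to 222 but row 5 sums to 220.

Row 1: 59 + 71 + 8 + 35 + 47 = 220.
Row 2: 77 + 14 + 26 + 38 + 65 = 220.
Row 3: 20 + 32 + 44 + 56 + 68 = 220.
Row 4: 23 + 50 + 64 + 74 + 11 = 222.
Row 5: 41 + 53 + 80 + 17 + 29 = 220.
Column 1: 59 + 77 + 20 + 23 + 41 = 220.
Column 2: 71 + 14 + 32 + 50 + 53 = 220.
Column 3: 8 + 26 + 44 + 64 + 80 = 222.
Column 4: 35 + 38 + 56 + 74 + 17 = 220.
Column 5: 47 + 65 + 68 + 11 + 29 = 220.
Main diagonal: 59 + 14 + 44 + 74 + 29 = 220.
Anti-diagonal: 47 + 38 + 44 + 50 + 41 = 220.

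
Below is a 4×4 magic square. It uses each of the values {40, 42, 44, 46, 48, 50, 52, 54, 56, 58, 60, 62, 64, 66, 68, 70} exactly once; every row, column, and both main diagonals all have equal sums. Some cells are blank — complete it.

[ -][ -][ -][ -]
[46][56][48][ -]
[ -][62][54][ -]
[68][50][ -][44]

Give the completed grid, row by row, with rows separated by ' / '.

The 16 entries sum to 880, so each line sums to 880/4 = 220.
The remaining cell in row 2 is (2,4) = 220 − 150 = 70.
Using row 4: 68 + 50 + 44 + ? → (4,3) = 220 − 162 = 58.
From column 2, 220 − (56 + 62 + 50) gives (1,2) = 52.
The remaining cell in column 3 is (1,3) = 220 − 160 = 60.
From main diagonal, 220 − (56 + 54 + 44) gives (1,1) = 66.
Anti-diagonal must total 220; the given cells sum to 178, so (1,4) = 42.
The remaining cell in column 1 is (3,1) = 220 − 180 = 40.
Column 4 needs 220; the known cells sum to 156, so (3,4) = 64.

66 52 60 42 / 46 56 48 70 / 40 62 54 64 / 68 50 58 44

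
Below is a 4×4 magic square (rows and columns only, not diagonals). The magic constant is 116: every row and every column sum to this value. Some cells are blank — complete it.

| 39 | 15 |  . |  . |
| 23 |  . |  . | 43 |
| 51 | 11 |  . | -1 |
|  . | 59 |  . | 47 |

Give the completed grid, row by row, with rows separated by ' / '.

Row 3: 51 + 11 + (-1) + ? = 116, so (3,3) = 55.
Column 1: 39 + 23 + 51 + ? = 116, so (4,1) = 3.
Using column 2: 15 + 11 + 59 + ? → (2,2) = 116 − 85 = 31.
The remaining cell in column 4 is (1,4) = 116 − 89 = 27.
Row 1 needs 116; the known cells sum to 81, so (1,3) = 35.
The remaining cell in row 2 is (2,3) = 116 − 97 = 19.
From row 4, 116 − (3 + 59 + 47) gives (4,3) = 7.

39 15 35 27 / 23 31 19 43 / 51 11 55 -1 / 3 59 7 47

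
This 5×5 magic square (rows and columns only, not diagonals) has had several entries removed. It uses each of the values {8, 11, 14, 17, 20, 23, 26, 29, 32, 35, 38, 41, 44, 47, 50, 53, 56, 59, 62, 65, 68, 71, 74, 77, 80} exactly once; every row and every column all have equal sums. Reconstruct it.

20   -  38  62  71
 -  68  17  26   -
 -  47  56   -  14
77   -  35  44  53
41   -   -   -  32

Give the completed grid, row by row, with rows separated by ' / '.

20 29 38 62 71 / 59 68 17 26 50 / 23 47 56 80 14 / 77 11 35 44 53 / 41 65 74 8 32

The 25 entries sum to 1100, so each line sums to 1100/5 = 220.
Using row 1: 20 + 38 + 62 + 71 + ? → (1,2) = 220 − 191 = 29.
Row 4 needs 220; the known cells sum to 209, so (4,2) = 11.
Column 2: 29 + 68 + 47 + 11 + ? = 220, so (5,2) = 65.
The remaining cell in column 3 is (5,3) = 220 − 146 = 74.
Column 5 must total 220; the given cells sum to 170, so (2,5) = 50.
Row 2 needs 220; the known cells sum to 161, so (2,1) = 59.
Row 5 must total 220; the given cells sum to 212, so (5,4) = 8.
From column 1, 220 − (20 + 59 + 77 + 41) gives (3,1) = 23.
Column 4 needs 220; the known cells sum to 140, so (3,4) = 80.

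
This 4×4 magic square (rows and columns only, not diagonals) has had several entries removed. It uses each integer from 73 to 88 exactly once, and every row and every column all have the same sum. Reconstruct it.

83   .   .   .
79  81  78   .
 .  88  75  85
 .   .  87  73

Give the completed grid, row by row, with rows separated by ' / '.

The entries are 73 through 88, which sum to 1288, so each line sums to 1288/4 = 322.
Row 2: 79 + 81 + 78 + ? = 322, so (2,4) = 84.
Row 3 needs 322; the known cells sum to 248, so (3,1) = 74.
The remaining cell in column 1 is (4,1) = 322 − 236 = 86.
Column 3 needs 322; the known cells sum to 240, so (1,3) = 82.
The remaining cell in column 4 is (1,4) = 322 − 242 = 80.
From row 1, 322 − (83 + 82 + 80) gives (1,2) = 77.
Row 4 needs 322; the known cells sum to 246, so (4,2) = 76.

83 77 82 80 / 79 81 78 84 / 74 88 75 85 / 86 76 87 73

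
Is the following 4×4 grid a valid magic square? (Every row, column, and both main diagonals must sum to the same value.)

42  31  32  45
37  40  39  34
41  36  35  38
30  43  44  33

Row 1: 42 + 31 + 32 + 45 = 150.
Row 2: 37 + 40 + 39 + 34 = 150.
Row 3: 41 + 36 + 35 + 38 = 150.
Row 4: 30 + 43 + 44 + 33 = 150.
Column 1: 42 + 37 + 41 + 30 = 150.
Column 2: 31 + 40 + 36 + 43 = 150.
Column 3: 32 + 39 + 35 + 44 = 150.
Column 4: 45 + 34 + 38 + 33 = 150.
Main diagonal: 42 + 40 + 35 + 33 = 150.
Anti-diagonal: 45 + 39 + 36 + 30 = 150.
All lines sum to 150.

Yes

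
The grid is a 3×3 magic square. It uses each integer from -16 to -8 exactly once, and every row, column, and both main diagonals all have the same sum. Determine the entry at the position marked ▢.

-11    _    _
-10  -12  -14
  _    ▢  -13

The entries are -16 through -8, which sum to -108, so each line sums to -108/3 = -36.
Using column 1: -11 + (-10) + ? → (3,1) = -36 − (-21) = -15.
From column 3, -36 − (-14 + (-13)) gives (1,3) = -9.
From row 1, -36 − (-11 + (-9)) gives (1,2) = -16.
The remaining cell in row 3 is (3,2) = -36 − (-28) = -8.

-8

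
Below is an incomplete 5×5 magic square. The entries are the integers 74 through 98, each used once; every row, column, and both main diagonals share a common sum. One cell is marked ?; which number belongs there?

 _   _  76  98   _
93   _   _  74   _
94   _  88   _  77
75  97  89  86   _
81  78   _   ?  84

92

The entries are 74 through 98, which sum to 2150, so each line sums to 2150/5 = 430.
Row 4 needs 430; the known cells sum to 347, so (4,5) = 83.
Using column 1: 93 + 94 + 75 + 81 + ? → (1,1) = 430 − 343 = 87.
Main diagonal: 87 + 88 + 86 + 84 + ? = 430, so (2,2) = 85.
The remaining cell in anti-diagonal is (1,5) = 430 − 340 = 90.
Row 1 must total 430; the given cells sum to 351, so (1,2) = 79.
Column 2 must total 430; the given cells sum to 339, so (3,2) = 91.
Column 5 needs 430; the known cells sum to 334, so (2,5) = 96.
Row 2 needs 430; the known cells sum to 348, so (2,3) = 82.
The remaining cell in row 3 is (3,4) = 430 − 350 = 80.
From column 3, 430 − (76 + 82 + 88 + 89) gives (5,3) = 95.
Column 4: 98 + 74 + 80 + 86 + ? = 430, so (5,4) = 92.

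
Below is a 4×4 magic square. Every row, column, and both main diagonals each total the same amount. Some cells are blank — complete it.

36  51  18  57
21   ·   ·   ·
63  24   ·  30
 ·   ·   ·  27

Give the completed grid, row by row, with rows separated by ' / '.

Row 1 is already complete: 36 + 51 + 18 + 57 = 162, so that is the magic constant.
From row 3, 162 − (63 + 24 + 30) gives (3,3) = 45.
Column 1 must total 162; the given cells sum to 120, so (4,1) = 42.
Column 4 must total 162; the given cells sum to 114, so (2,4) = 48.
The remaining cell in main diagonal is (2,2) = 162 − 108 = 54.
The remaining cell in anti-diagonal is (2,3) = 162 − 123 = 39.
Column 2 must total 162; the given cells sum to 129, so (4,2) = 33.
From column 3, 162 − (18 + 39 + 45) gives (4,3) = 60.

36 51 18 57 / 21 54 39 48 / 63 24 45 30 / 42 33 60 27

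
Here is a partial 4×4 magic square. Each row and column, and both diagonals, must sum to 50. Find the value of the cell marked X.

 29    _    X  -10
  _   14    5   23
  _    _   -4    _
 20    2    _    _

Using row 2: 14 + 5 + 23 + ? → (2,1) = 50 − 42 = 8.
From column 1, 50 − (29 + 8 + 20) gives (3,1) = -7.
Using main diagonal: 29 + 14 + (-4) + ? → (4,4) = 50 − 39 = 11.
From anti-diagonal, 50 − (-10 + 5 + 20) gives (3,2) = 35.
From row 3, 50 − (-7 + 35 + (-4)) gives (3,4) = 26.
Row 4 must total 50; the given cells sum to 33, so (4,3) = 17.
Column 2 needs 50; the known cells sum to 51, so (1,2) = -1.
Column 3 must total 50; the given cells sum to 18, so (1,3) = 32.

32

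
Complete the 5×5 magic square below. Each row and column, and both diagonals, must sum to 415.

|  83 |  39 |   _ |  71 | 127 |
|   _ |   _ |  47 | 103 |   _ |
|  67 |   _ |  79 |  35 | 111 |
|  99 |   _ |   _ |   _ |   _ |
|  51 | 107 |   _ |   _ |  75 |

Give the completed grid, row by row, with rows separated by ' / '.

83 39 95 71 127 / 115 91 47 103 59 / 67 123 79 35 111 / 99 55 131 87 43 / 51 107 63 119 75

From row 1, 415 − (83 + 39 + 71 + 127) gives (1,3) = 95.
Row 3: 67 + 79 + 35 + 111 + ? = 415, so (3,2) = 123.
From column 1, 415 − (83 + 67 + 99 + 51) gives (2,1) = 115.
From anti-diagonal, 415 − (127 + 103 + 79 + 51) gives (4,2) = 55.
The remaining cell in column 2 is (2,2) = 415 − 324 = 91.
The remaining cell in main diagonal is (4,4) = 415 − 328 = 87.
Row 2: 115 + 91 + 47 + 103 + ? = 415, so (2,5) = 59.
Using column 4: 71 + 103 + 35 + 87 + ? → (5,4) = 415 − 296 = 119.
From column 5, 415 − (127 + 59 + 111 + 75) gives (4,5) = 43.
Row 4: 99 + 55 + 87 + 43 + ? = 415, so (4,3) = 131.
The remaining cell in row 5 is (5,3) = 415 − 352 = 63.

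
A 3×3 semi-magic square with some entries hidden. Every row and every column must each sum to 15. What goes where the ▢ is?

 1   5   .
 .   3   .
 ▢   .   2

Row 1 must total 15; the given cells sum to 6, so (1,3) = 9.
Column 2: 5 + 3 + ? = 15, so (3,2) = 7.
From column 3, 15 − (9 + 2) gives (2,3) = 4.
Row 2 needs 15; the known cells sum to 7, so (2,1) = 8.
The remaining cell in row 3 is (3,1) = 15 − 9 = 6.

6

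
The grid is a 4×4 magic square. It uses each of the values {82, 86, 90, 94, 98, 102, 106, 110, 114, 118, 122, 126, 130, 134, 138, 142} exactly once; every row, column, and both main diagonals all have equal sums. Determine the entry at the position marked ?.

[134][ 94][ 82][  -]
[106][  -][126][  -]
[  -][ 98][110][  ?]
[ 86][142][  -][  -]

The 16 entries sum to 1792, so each line sums to 1792/4 = 448.
Using row 1: 134 + 94 + 82 + ? → (1,4) = 448 − 310 = 138.
Column 1 needs 448; the known cells sum to 326, so (3,1) = 122.
The remaining cell in column 2 is (2,2) = 448 − 334 = 114.
Using column 3: 82 + 126 + 110 + ? → (4,3) = 448 − 318 = 130.
Using main diagonal: 134 + 114 + 110 + ? → (4,4) = 448 − 358 = 90.
Row 2: 106 + 114 + 126 + ? = 448, so (2,4) = 102.
The remaining cell in row 3 is (3,4) = 448 − 330 = 118.

118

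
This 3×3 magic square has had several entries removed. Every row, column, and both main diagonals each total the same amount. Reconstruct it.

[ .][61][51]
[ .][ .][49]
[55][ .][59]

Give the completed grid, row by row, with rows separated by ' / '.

Column 3 is already complete: 51 + 49 + 59 = 159, so that is the magic constant.
Row 1 must total 159; the given cells sum to 112, so (1,1) = 47.
Row 3: 55 + 59 + ? = 159, so (3,2) = 45.
Using column 1: 47 + 55 + ? → (2,1) = 159 − 102 = 57.
Using column 2: 61 + 45 + ? → (2,2) = 159 − 106 = 53.

47 61 51 / 57 53 49 / 55 45 59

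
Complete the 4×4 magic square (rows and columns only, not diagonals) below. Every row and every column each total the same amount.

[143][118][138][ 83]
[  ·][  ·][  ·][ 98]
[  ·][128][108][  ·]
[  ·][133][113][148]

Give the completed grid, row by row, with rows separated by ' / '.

143 118 138 83 / 158 103 123 98 / 93 128 108 153 / 88 133 113 148

Row 1 is already complete: 143 + 118 + 138 + 83 = 482, so that is the magic constant.
Using row 4: 133 + 113 + 148 + ? → (4,1) = 482 − 394 = 88.
Column 2 must total 482; the given cells sum to 379, so (2,2) = 103.
Column 3: 138 + 108 + 113 + ? = 482, so (2,3) = 123.
The remaining cell in column 4 is (3,4) = 482 − 329 = 153.
Using row 2: 103 + 123 + 98 + ? → (2,1) = 482 − 324 = 158.
Row 3: 128 + 108 + 153 + ? = 482, so (3,1) = 93.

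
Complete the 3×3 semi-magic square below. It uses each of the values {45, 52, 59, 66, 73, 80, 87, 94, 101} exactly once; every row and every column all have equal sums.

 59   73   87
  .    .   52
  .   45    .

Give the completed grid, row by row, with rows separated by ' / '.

The 9 entries sum to 657, so each line sums to 657/3 = 219.
Using column 2: 73 + 45 + ? → (2,2) = 219 − 118 = 101.
Column 3 needs 219; the known cells sum to 139, so (3,3) = 80.
From row 2, 219 − (101 + 52) gives (2,1) = 66.
Row 3 needs 219; the known cells sum to 125, so (3,1) = 94.

59 73 87 / 66 101 52 / 94 45 80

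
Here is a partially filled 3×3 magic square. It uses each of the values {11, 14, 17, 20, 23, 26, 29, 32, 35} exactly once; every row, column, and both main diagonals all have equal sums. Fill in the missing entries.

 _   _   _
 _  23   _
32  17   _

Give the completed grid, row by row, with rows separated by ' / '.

The 9 entries sum to 207, so each line sums to 207/3 = 69.
Using row 3: 32 + 17 + ? → (3,3) = 69 − 49 = 20.
Using column 2: 23 + 17 + ? → (1,2) = 69 − 40 = 29.
Main diagonal: 23 + 20 + ? = 69, so (1,1) = 26.
Anti-diagonal must total 69; the given cells sum to 55, so (1,3) = 14.
Column 1 needs 69; the known cells sum to 58, so (2,1) = 11.
Using column 3: 14 + 20 + ? → (2,3) = 69 − 34 = 35.

26 29 14 / 11 23 35 / 32 17 20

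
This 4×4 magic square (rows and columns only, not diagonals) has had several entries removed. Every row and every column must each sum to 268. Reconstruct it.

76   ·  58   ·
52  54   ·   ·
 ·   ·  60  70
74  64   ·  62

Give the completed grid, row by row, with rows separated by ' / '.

Row 4: 74 + 64 + 62 + ? = 268, so (4,3) = 68.
Using column 1: 76 + 52 + 74 + ? → (3,1) = 268 − 202 = 66.
From column 3, 268 − (58 + 60 + 68) gives (2,3) = 82.
From row 2, 268 − (52 + 54 + 82) gives (2,4) = 80.
Row 3: 66 + 60 + 70 + ? = 268, so (3,2) = 72.
Column 2: 54 + 72 + 64 + ? = 268, so (1,2) = 78.
The remaining cell in column 4 is (1,4) = 268 − 212 = 56.

76 78 58 56 / 52 54 82 80 / 66 72 60 70 / 74 64 68 62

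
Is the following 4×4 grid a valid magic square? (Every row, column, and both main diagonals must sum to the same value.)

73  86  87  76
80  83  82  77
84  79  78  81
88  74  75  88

No — row 1 sums to 322 but anti-diagonal sums to 325.

Row 1: 73 + 86 + 87 + 76 = 322.
Row 2: 80 + 83 + 82 + 77 = 322.
Row 3: 84 + 79 + 78 + 81 = 322.
Row 4: 88 + 74 + 75 + 88 = 325.
Column 1: 73 + 80 + 84 + 88 = 325.
Column 2: 86 + 83 + 79 + 74 = 322.
Column 3: 87 + 82 + 78 + 75 = 322.
Column 4: 76 + 77 + 81 + 88 = 322.
Main diagonal: 73 + 83 + 78 + 88 = 322.
Anti-diagonal: 76 + 82 + 79 + 88 = 325.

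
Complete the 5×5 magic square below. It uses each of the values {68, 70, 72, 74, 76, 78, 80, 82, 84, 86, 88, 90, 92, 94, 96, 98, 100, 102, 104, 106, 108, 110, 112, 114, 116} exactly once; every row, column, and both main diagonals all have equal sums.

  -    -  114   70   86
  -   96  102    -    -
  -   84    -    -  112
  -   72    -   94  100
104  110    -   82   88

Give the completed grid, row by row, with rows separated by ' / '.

The 25 entries sum to 2300, so each line sums to 2300/5 = 460.
From row 5, 460 − (104 + 110 + 82 + 88) gives (5,3) = 76.
The remaining cell in column 2 is (1,2) = 460 − 362 = 98.
The remaining cell in column 5 is (2,5) = 460 − 386 = 74.
From row 1, 460 − (98 + 114 + 70 + 86) gives (1,1) = 92.
From main diagonal, 460 − (92 + 96 + 94 + 88) gives (3,3) = 90.
The remaining cell in anti-diagonal is (2,4) = 460 − 352 = 108.
Row 2: 96 + 102 + 108 + 74 + ? = 460, so (2,1) = 80.
The remaining cell in column 3 is (4,3) = 460 − 382 = 78.
Column 4 needs 460; the known cells sum to 354, so (3,4) = 106.
Row 3 needs 460; the known cells sum to 392, so (3,1) = 68.
Row 4 needs 460; the known cells sum to 344, so (4,1) = 116.

92 98 114 70 86 / 80 96 102 108 74 / 68 84 90 106 112 / 116 72 78 94 100 / 104 110 76 82 88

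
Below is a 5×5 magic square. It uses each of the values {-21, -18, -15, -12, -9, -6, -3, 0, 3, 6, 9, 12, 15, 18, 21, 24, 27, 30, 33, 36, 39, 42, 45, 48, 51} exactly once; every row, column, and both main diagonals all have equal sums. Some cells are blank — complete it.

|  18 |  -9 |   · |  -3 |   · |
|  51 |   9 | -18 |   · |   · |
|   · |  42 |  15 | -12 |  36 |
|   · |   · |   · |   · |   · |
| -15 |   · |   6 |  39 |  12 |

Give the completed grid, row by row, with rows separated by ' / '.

The 25 entries sum to 375, so each line sums to 375/5 = 75.
Row 3 must total 75; the given cells sum to 81, so (3,1) = -6.
From row 5, 75 − (-15 + 6 + 39 + 12) gives (5,2) = 33.
Column 1 must total 75; the given cells sum to 48, so (4,1) = 27.
Column 2 needs 75; the known cells sum to 75, so (4,2) = 0.
From main diagonal, 75 − (18 + 9 + 15 + 12) gives (4,4) = 21.
Using column 4: -3 + (-12) + 21 + 39 + ? → (2,4) = 75 − 45 = 30.
The remaining cell in anti-diagonal is (1,5) = 75 − 30 = 45.
Using row 1: 18 + (-9) + (-3) + 45 + ? → (1,3) = 75 − 51 = 24.
Using row 2: 51 + 9 + (-18) + 30 + ? → (2,5) = 75 − 72 = 3.
The remaining cell in column 3 is (4,3) = 75 − 27 = 48.
Column 5 needs 75; the known cells sum to 96, so (4,5) = -21.

18 -9 24 -3 45 / 51 9 -18 30 3 / -6 42 15 -12 36 / 27 0 48 21 -21 / -15 33 6 39 12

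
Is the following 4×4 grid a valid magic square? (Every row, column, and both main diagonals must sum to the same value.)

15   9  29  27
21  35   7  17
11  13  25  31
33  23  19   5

Yes

Row 1: 15 + 9 + 29 + 27 = 80.
Row 2: 21 + 35 + 7 + 17 = 80.
Row 3: 11 + 13 + 25 + 31 = 80.
Row 4: 33 + 23 + 19 + 5 = 80.
Column 1: 15 + 21 + 11 + 33 = 80.
Column 2: 9 + 35 + 13 + 23 = 80.
Column 3: 29 + 7 + 25 + 19 = 80.
Column 4: 27 + 17 + 31 + 5 = 80.
Main diagonal: 15 + 35 + 25 + 5 = 80.
Anti-diagonal: 27 + 7 + 13 + 33 = 80.
All lines sum to 80.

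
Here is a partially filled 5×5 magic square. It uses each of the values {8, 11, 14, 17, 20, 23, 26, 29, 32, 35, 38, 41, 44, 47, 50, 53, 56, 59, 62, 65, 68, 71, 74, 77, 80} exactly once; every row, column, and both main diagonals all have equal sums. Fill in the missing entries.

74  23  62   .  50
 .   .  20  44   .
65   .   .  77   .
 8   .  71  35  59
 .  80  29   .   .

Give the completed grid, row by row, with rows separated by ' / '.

74 23 62 11 50 / 32 56 20 44 68 / 65 14 38 77 26 / 8 47 71 35 59 / 41 80 29 53 17

The 25 entries sum to 1100, so each line sums to 1100/5 = 220.
Row 1: 74 + 23 + 62 + 50 + ? = 220, so (1,4) = 11.
From row 4, 220 − (8 + 71 + 35 + 59) gives (4,2) = 47.
Column 3: 62 + 20 + 71 + 29 + ? = 220, so (3,3) = 38.
From column 4, 220 − (11 + 44 + 77 + 35) gives (5,4) = 53.
From anti-diagonal, 220 − (50 + 44 + 38 + 47) gives (5,1) = 41.
Row 5 must total 220; the given cells sum to 203, so (5,5) = 17.
The remaining cell in column 1 is (2,1) = 220 − 188 = 32.
Main diagonal needs 220; the known cells sum to 164, so (2,2) = 56.
Row 2 must total 220; the given cells sum to 152, so (2,5) = 68.
Column 2 needs 220; the known cells sum to 206, so (3,2) = 14.
Column 5 must total 220; the given cells sum to 194, so (3,5) = 26.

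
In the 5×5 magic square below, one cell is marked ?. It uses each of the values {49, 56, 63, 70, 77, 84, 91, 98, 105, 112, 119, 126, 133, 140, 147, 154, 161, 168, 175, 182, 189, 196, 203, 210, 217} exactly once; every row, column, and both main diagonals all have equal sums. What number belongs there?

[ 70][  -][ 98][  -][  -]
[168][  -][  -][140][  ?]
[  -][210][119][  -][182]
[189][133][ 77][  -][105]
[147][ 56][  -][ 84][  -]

49

The 25 entries sum to 3325, so each line sums to 3325/5 = 665.
The remaining cell in row 4 is (4,4) = 665 − 504 = 161.
Column 1: 70 + 168 + 189 + 147 + ? = 665, so (3,1) = 91.
The remaining cell in anti-diagonal is (1,5) = 665 − 539 = 126.
Row 3: 91 + 210 + 119 + 182 + ? = 665, so (3,4) = 63.
Column 4 needs 665; the known cells sum to 448, so (1,4) = 217.
From row 1, 665 − (70 + 98 + 217 + 126) gives (1,2) = 154.
From column 2, 665 − (154 + 210 + 133 + 56) gives (2,2) = 112.
Using main diagonal: 70 + 112 + 119 + 161 + ? → (5,5) = 665 − 462 = 203.
From row 5, 665 − (147 + 56 + 84 + 203) gives (5,3) = 175.
The remaining cell in column 3 is (2,3) = 665 − 469 = 196.
Column 5 must total 665; the given cells sum to 616, so (2,5) = 49.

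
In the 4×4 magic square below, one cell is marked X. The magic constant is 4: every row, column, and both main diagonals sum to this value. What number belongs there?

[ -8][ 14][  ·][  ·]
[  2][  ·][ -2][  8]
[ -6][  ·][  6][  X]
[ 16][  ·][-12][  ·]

0

Row 2 must total 4; the given cells sum to 8, so (2,2) = -4.
From column 3, 4 − (-2 + 6 + (-12)) gives (1,3) = 12.
The remaining cell in main diagonal is (4,4) = 4 − (-6) = 10.
Using row 1: -8 + 14 + 12 + ? → (1,4) = 4 − 18 = -14.
From row 4, 4 − (16 + (-12) + 10) gives (4,2) = -10.
Column 2 needs 4; the known cells sum to 0, so (3,2) = 4.
Column 4 needs 4; the known cells sum to 4, so (3,4) = 0.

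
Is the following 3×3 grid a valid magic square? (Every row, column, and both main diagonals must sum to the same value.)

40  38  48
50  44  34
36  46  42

No — row 1 sums to 126 but row 3 sums to 124.

Row 1: 40 + 38 + 48 = 126.
Row 2: 50 + 44 + 34 = 128.
Row 3: 36 + 46 + 42 = 124.
Column 1: 40 + 50 + 36 = 126.
Column 2: 38 + 44 + 46 = 128.
Column 3: 48 + 34 + 42 = 124.
Main diagonal: 40 + 44 + 42 = 126.
Anti-diagonal: 48 + 44 + 36 = 128.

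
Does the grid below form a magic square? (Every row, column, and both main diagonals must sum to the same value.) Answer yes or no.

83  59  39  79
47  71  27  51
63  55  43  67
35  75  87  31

No — column 2 sums to 260 but row 4 sums to 228.

Row 1: 83 + 59 + 39 + 79 = 260.
Row 2: 47 + 71 + 27 + 51 = 196.
Row 3: 63 + 55 + 43 + 67 = 228.
Row 4: 35 + 75 + 87 + 31 = 228.
Column 1: 83 + 47 + 63 + 35 = 228.
Column 2: 59 + 71 + 55 + 75 = 260.
Column 3: 39 + 27 + 43 + 87 = 196.
Column 4: 79 + 51 + 67 + 31 = 228.
Main diagonal: 83 + 71 + 43 + 31 = 228.
Anti-diagonal: 79 + 27 + 55 + 35 = 196.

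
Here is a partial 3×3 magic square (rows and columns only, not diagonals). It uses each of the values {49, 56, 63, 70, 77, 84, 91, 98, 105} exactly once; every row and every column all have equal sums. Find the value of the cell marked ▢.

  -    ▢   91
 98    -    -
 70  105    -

The 9 entries sum to 693, so each line sums to 693/3 = 231.
Row 3 must total 231; the given cells sum to 175, so (3,3) = 56.
Using column 1: 98 + 70 + ? → (1,1) = 231 − 168 = 63.
Using column 3: 91 + 56 + ? → (2,3) = 231 − 147 = 84.
The remaining cell in row 1 is (1,2) = 231 − 154 = 77.

77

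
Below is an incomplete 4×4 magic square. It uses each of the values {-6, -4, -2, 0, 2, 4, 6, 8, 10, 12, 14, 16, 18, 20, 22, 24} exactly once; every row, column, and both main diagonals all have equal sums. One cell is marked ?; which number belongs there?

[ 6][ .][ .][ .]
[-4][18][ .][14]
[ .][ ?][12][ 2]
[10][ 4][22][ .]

-2

The 16 entries sum to 144, so each line sums to 144/4 = 36.
Row 2: -4 + 18 + 14 + ? = 36, so (2,3) = 8.
Row 4: 10 + 4 + 22 + ? = 36, so (4,4) = 0.
From column 1, 36 − (6 + (-4) + 10) gives (3,1) = 24.
From column 3, 36 − (8 + 12 + 22) gives (1,3) = -6.
Column 4 must total 36; the given cells sum to 16, so (1,4) = 20.
From anti-diagonal, 36 − (20 + 8 + 10) gives (3,2) = -2.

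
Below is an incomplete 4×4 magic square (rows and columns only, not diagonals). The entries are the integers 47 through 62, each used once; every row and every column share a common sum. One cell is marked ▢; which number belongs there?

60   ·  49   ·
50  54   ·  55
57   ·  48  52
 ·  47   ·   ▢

58

The entries are 47 through 62, which sum to 872, so each line sums to 872/4 = 218.
From row 2, 218 − (50 + 54 + 55) gives (2,3) = 59.
Row 3: 57 + 48 + 52 + ? = 218, so (3,2) = 61.
The remaining cell in column 1 is (4,1) = 218 − 167 = 51.
Column 2 must total 218; the given cells sum to 162, so (1,2) = 56.
Using column 3: 49 + 59 + 48 + ? → (4,3) = 218 − 156 = 62.
Using row 1: 60 + 56 + 49 + ? → (1,4) = 218 − 165 = 53.
From row 4, 218 − (51 + 47 + 62) gives (4,4) = 58.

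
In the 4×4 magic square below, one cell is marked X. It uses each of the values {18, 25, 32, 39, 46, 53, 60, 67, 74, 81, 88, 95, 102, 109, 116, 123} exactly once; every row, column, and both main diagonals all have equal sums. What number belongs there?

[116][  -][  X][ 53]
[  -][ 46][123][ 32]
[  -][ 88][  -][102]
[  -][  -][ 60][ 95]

The 16 entries sum to 1128, so each line sums to 1128/4 = 282.
Row 2 needs 282; the known cells sum to 201, so (2,1) = 81.
Main diagonal: 116 + 46 + 95 + ? = 282, so (3,3) = 25.
Anti-diagonal: 53 + 123 + 88 + ? = 282, so (4,1) = 18.
Row 3: 88 + 25 + 102 + ? = 282, so (3,1) = 67.
Row 4: 18 + 60 + 95 + ? = 282, so (4,2) = 109.
From column 2, 282 − (46 + 88 + 109) gives (1,2) = 39.
Using column 3: 123 + 25 + 60 + ? → (1,3) = 282 − 208 = 74.

74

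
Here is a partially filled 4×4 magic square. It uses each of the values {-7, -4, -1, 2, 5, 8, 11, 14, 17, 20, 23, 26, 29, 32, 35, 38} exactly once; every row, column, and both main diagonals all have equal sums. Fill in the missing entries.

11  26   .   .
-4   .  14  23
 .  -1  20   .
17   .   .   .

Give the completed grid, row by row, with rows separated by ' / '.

The 16 entries sum to 248, so each line sums to 248/4 = 62.
Row 2: -4 + 14 + 23 + ? = 62, so (2,2) = 29.
The remaining cell in column 1 is (3,1) = 62 − 24 = 38.
Using column 2: 26 + 29 + (-1) + ? → (4,2) = 62 − 54 = 8.
Main diagonal must total 62; the given cells sum to 60, so (4,4) = 2.
Anti-diagonal must total 62; the given cells sum to 30, so (1,4) = 32.
Row 1 must total 62; the given cells sum to 69, so (1,3) = -7.
Row 3 needs 62; the known cells sum to 57, so (3,4) = 5.
Row 4: 17 + 8 + 2 + ? = 62, so (4,3) = 35.

11 26 -7 32 / -4 29 14 23 / 38 -1 20 5 / 17 8 35 2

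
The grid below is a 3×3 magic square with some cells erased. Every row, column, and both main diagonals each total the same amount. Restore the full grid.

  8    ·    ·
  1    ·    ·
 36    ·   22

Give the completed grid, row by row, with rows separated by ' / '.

Column 1 is already complete: 8 + 1 + 36 = 45, so that is the magic constant.
The remaining cell in row 3 is (3,2) = 45 − 58 = -13.
From main diagonal, 45 − (8 + 22) gives (2,2) = 15.
Using anti-diagonal: 15 + 36 + ? → (1,3) = 45 − 51 = -6.
Row 1 needs 45; the known cells sum to 2, so (1,2) = 43.
Using row 2: 1 + 15 + ? → (2,3) = 45 − 16 = 29.

8 43 -6 / 1 15 29 / 36 -13 22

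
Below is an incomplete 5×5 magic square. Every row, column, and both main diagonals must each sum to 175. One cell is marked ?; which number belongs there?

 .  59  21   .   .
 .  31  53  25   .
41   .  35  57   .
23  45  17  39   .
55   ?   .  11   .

Row 4 must total 175; the given cells sum to 124, so (4,5) = 51.
Column 3 must total 175; the given cells sum to 126, so (5,3) = 49.
Column 4 needs 175; the known cells sum to 132, so (1,4) = 43.
Anti-diagonal: 25 + 35 + 45 + 55 + ? = 175, so (1,5) = 15.
From row 1, 175 − (59 + 21 + 43 + 15) gives (1,1) = 37.
Column 1 must total 175; the given cells sum to 156, so (2,1) = 19.
Using main diagonal: 37 + 31 + 35 + 39 + ? → (5,5) = 175 − 142 = 33.
The remaining cell in row 2 is (2,5) = 175 − 128 = 47.
Row 5 must total 175; the given cells sum to 148, so (5,2) = 27.

27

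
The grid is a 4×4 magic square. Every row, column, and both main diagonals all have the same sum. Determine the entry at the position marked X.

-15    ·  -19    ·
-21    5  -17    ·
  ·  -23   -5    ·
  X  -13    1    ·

Column 3 is complete and sums to -40; that is the magic constant.
Using row 2: -21 + 5 + (-17) + ? → (2,4) = -40 − (-33) = -7.
Column 2 needs -40; the known cells sum to -31, so (1,2) = -9.
The remaining cell in main diagonal is (4,4) = -40 − (-15) = -25.
Using row 1: -15 + (-9) + (-19) + ? → (1,4) = -40 − (-43) = 3.
From row 4, -40 − (-13 + 1 + (-25)) gives (4,1) = -3.

-3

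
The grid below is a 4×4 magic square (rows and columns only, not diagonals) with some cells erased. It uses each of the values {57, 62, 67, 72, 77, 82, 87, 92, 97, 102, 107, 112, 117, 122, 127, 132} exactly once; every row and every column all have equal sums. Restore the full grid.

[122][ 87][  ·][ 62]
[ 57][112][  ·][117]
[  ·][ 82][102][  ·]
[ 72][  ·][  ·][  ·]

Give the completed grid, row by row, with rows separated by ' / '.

122 87 107 62 / 57 112 92 117 / 127 82 102 67 / 72 97 77 132

The 16 entries sum to 1512, so each line sums to 1512/4 = 378.
From row 1, 378 − (122 + 87 + 62) gives (1,3) = 107.
Row 2: 57 + 112 + 117 + ? = 378, so (2,3) = 92.
The remaining cell in column 1 is (3,1) = 378 − 251 = 127.
Using column 2: 87 + 112 + 82 + ? → (4,2) = 378 − 281 = 97.
The remaining cell in column 3 is (4,3) = 378 − 301 = 77.
Row 3 must total 378; the given cells sum to 311, so (3,4) = 67.
From row 4, 378 − (72 + 97 + 77) gives (4,4) = 132.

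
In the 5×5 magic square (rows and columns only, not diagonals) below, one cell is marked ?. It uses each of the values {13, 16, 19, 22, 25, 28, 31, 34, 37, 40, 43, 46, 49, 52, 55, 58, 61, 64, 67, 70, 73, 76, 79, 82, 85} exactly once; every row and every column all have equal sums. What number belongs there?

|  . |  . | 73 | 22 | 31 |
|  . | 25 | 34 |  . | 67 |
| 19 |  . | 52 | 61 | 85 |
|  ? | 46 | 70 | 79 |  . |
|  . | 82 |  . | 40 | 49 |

37

The 25 entries sum to 1225, so each line sums to 1225/5 = 245.
Row 3: 19 + 52 + 61 + 85 + ? = 245, so (3,2) = 28.
From column 2, 245 − (25 + 28 + 46 + 82) gives (1,2) = 64.
Using column 3: 73 + 34 + 52 + 70 + ? → (5,3) = 245 − 229 = 16.
From column 4, 245 − (22 + 61 + 79 + 40) gives (2,4) = 43.
Column 5 must total 245; the given cells sum to 232, so (4,5) = 13.
Using row 1: 64 + 73 + 22 + 31 + ? → (1,1) = 245 − 190 = 55.
Row 2 must total 245; the given cells sum to 169, so (2,1) = 76.
The remaining cell in row 4 is (4,1) = 245 − 208 = 37.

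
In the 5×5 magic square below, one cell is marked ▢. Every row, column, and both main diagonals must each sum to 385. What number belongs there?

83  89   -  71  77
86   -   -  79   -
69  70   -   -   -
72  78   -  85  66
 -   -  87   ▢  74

68

Row 1 must total 385; the given cells sum to 320, so (1,3) = 65.
From row 4, 385 − (72 + 78 + 85 + 66) gives (4,3) = 84.
The remaining cell in column 1 is (5,1) = 385 − 310 = 75.
The remaining cell in anti-diagonal is (3,3) = 385 − 309 = 76.
Column 3: 65 + 76 + 84 + 87 + ? = 385, so (2,3) = 73.
Main diagonal: 83 + 76 + 85 + 74 + ? = 385, so (2,2) = 67.
Row 2: 86 + 67 + 73 + 79 + ? = 385, so (2,5) = 80.
The remaining cell in column 2 is (5,2) = 385 − 304 = 81.
Column 5: 77 + 80 + 66 + 74 + ? = 385, so (3,5) = 88.
Row 3 must total 385; the given cells sum to 303, so (3,4) = 82.
From row 5, 385 − (75 + 81 + 87 + 74) gives (5,4) = 68.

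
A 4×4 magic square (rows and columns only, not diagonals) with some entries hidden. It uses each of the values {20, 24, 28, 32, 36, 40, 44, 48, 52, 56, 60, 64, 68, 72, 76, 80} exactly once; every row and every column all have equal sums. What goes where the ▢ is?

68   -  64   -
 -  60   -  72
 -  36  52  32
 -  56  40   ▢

76

The 16 entries sum to 800, so each line sums to 800/4 = 200.
Row 3: 36 + 52 + 32 + ? = 200, so (3,1) = 80.
Column 2 needs 200; the known cells sum to 152, so (1,2) = 48.
Column 3: 64 + 52 + 40 + ? = 200, so (2,3) = 44.
The remaining cell in row 1 is (1,4) = 200 − 180 = 20.
The remaining cell in row 2 is (2,1) = 200 − 176 = 24.
Column 1: 68 + 24 + 80 + ? = 200, so (4,1) = 28.
From column 4, 200 − (20 + 72 + 32) gives (4,4) = 76.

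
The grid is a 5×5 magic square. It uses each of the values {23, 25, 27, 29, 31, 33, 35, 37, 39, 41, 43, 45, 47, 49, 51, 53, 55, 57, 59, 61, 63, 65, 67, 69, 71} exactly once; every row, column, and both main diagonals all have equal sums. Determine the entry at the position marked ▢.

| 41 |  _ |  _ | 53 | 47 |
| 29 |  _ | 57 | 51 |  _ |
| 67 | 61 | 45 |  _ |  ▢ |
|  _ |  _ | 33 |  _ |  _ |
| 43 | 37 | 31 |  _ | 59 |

23

The 25 entries sum to 1175, so each line sums to 1175/5 = 235.
Row 5 must total 235; the given cells sum to 170, so (5,4) = 65.
Column 1 needs 235; the known cells sum to 180, so (4,1) = 55.
From column 3, 235 − (57 + 45 + 33 + 31) gives (1,3) = 69.
From anti-diagonal, 235 − (47 + 51 + 45 + 43) gives (4,2) = 49.
Using row 1: 41 + 69 + 53 + 47 + ? → (1,2) = 235 − 210 = 25.
Column 2: 25 + 61 + 49 + 37 + ? = 235, so (2,2) = 63.
From main diagonal, 235 − (41 + 63 + 45 + 59) gives (4,4) = 27.
Row 2: 29 + 63 + 57 + 51 + ? = 235, so (2,5) = 35.
The remaining cell in row 4 is (4,5) = 235 − 164 = 71.
From column 4, 235 − (53 + 51 + 27 + 65) gives (3,4) = 39.
Column 5: 47 + 35 + 71 + 59 + ? = 235, so (3,5) = 23.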